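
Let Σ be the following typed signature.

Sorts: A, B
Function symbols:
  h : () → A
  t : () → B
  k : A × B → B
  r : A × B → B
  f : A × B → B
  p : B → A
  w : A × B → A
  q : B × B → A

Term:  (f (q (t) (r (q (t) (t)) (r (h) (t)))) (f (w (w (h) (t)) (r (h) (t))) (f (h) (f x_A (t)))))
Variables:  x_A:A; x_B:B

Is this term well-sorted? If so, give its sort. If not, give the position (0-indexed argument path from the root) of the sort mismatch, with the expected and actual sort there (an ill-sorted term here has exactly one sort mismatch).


    (t) : B
        (t) : B
        (t) : B
      (q (t) (t)) : A
        (h) : A
        (t) : B
      (r (h) (t)) : B
    (r (q (t) (t)) (r (h) (t))) : B
  (q (t) (r (q (t) (t)) (r (h) (t)))) : A
        (h) : A
        (t) : B
      (w (h) (t)) : A
        (h) : A
        (t) : B
      (r (h) (t)) : B
    (w (w (h) (t)) (r (h) (t))) : A
      (h) : A
        x_A : A
        (t) : B
      (f x_A (t)) : B
    (f (h) (f x_A (t))) : B
  (f (w (w (h) (t)) (r (h) (t))) (f (h) (f x_A (t)))) : B
(f (q (t) (r (q (t) (t)) (r (h) (t)))) (f (w (w (h) (t)) (r (h) (t))) (f (h) (f x_A (t))))) : B

well-sorted; sort = B


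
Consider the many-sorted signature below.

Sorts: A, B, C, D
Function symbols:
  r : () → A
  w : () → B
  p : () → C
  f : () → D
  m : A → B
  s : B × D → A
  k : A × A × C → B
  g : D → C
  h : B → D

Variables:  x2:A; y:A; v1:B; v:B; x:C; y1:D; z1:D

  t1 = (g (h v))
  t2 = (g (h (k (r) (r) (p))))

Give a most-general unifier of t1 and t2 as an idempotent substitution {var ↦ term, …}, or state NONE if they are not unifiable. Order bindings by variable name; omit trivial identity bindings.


{v ↦ (k (r) (r) (p))}


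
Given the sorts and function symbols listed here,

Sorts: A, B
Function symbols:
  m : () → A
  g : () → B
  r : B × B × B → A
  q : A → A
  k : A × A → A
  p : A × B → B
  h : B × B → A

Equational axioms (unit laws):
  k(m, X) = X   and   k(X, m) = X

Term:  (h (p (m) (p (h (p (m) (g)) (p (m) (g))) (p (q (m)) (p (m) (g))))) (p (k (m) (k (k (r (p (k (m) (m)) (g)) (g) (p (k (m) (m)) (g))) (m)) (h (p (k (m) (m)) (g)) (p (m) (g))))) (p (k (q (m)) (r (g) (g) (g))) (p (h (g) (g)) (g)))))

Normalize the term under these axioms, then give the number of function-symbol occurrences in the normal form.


size = 47

1. (h (p (m) (p (h (p (m) (g)) (p (m) (g))) (p (q (m)) (p (m) (g))))) (p (k (m) (k (k (r (p (k (m) (m)) (g)) (g) (p (k (m) (m)) (g))) (m)) (h (p (k (m) (m)) (g)) (p (m) (g))))) (p (k (q (m)) (r (g) (g) (g))) (p (h (g) (g)) (g)))))  →  (h (p (m) (p (h (p (m) (g)) (p (m) (g))) (p (q (m)) (p (m) (g))))) (p (k (k (r (p (k (m) (m)) (g)) (g) (p (k (m) (m)) (g))) (m)) (h (p (k (m) (m)) (g)) (p (m) (g)))) (p (k (q (m)) (r (g) (g) (g))) (p (h (g) (g)) (g)))))
2. (h (p (m) (p (h (p (m) (g)) (p (m) (g))) (p (q (m)) (p (m) (g))))) (p (k (k (r (p (k (m) (m)) (g)) (g) (p (k (m) (m)) (g))) (m)) (h (p (k (m) (m)) (g)) (p (m) (g)))) (p (k (q (m)) (r (g) (g) (g))) (p (h (g) (g)) (g)))))  →  (h (p (m) (p (h (p (m) (g)) (p (m) (g))) (p (q (m)) (p (m) (g))))) (p (k (r (p (k (m) (m)) (g)) (g) (p (k (m) (m)) (g))) (h (p (k (m) (m)) (g)) (p (m) (g)))) (p (k (q (m)) (r (g) (g) (g))) (p (h (g) (g)) (g)))))
3. (h (p (m) (p (h (p (m) (g)) (p (m) (g))) (p (q (m)) (p (m) (g))))) (p (k (r (p (k (m) (m)) (g)) (g) (p (k (m) (m)) (g))) (h (p (k (m) (m)) (g)) (p (m) (g)))) (p (k (q (m)) (r (g) (g) (g))) (p (h (g) (g)) (g)))))  →  (h (p (m) (p (h (p (m) (g)) (p (m) (g))) (p (q (m)) (p (m) (g))))) (p (k (r (p (m) (g)) (g) (p (k (m) (m)) (g))) (h (p (k (m) (m)) (g)) (p (m) (g)))) (p (k (q (m)) (r (g) (g) (g))) (p (h (g) (g)) (g)))))
4. (h (p (m) (p (h (p (m) (g)) (p (m) (g))) (p (q (m)) (p (m) (g))))) (p (k (r (p (m) (g)) (g) (p (k (m) (m)) (g))) (h (p (k (m) (m)) (g)) (p (m) (g)))) (p (k (q (m)) (r (g) (g) (g))) (p (h (g) (g)) (g)))))  →  (h (p (m) (p (h (p (m) (g)) (p (m) (g))) (p (q (m)) (p (m) (g))))) (p (k (r (p (m) (g)) (g) (p (m) (g))) (h (p (k (m) (m)) (g)) (p (m) (g)))) (p (k (q (m)) (r (g) (g) (g))) (p (h (g) (g)) (g)))))
5. (h (p (m) (p (h (p (m) (g)) (p (m) (g))) (p (q (m)) (p (m) (g))))) (p (k (r (p (m) (g)) (g) (p (m) (g))) (h (p (k (m) (m)) (g)) (p (m) (g)))) (p (k (q (m)) (r (g) (g) (g))) (p (h (g) (g)) (g)))))  →  (h (p (m) (p (h (p (m) (g)) (p (m) (g))) (p (q (m)) (p (m) (g))))) (p (k (r (p (m) (g)) (g) (p (m) (g))) (h (p (m) (g)) (p (m) (g)))) (p (k (q (m)) (r (g) (g) (g))) (p (h (g) (g)) (g)))))
normal form: (h (p (m) (p (h (p (m) (g)) (p (m) (g))) (p (q (m)) (p (m) (g))))) (p (k (r (p (m) (g)) (g) (p (m) (g))) (h (p (m) (g)) (p (m) (g)))) (p (k (q (m)) (r (g) (g) (g))) (p (h (g) (g)) (g)))))


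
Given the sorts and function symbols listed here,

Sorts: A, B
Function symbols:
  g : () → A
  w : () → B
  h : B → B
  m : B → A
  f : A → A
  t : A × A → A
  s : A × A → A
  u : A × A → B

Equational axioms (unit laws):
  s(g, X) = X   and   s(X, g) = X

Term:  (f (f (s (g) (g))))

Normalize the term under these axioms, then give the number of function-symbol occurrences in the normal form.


size = 3

1. (f (f (s (g) (g))))  →  (f (f (g)))
normal form: (f (f (g)))


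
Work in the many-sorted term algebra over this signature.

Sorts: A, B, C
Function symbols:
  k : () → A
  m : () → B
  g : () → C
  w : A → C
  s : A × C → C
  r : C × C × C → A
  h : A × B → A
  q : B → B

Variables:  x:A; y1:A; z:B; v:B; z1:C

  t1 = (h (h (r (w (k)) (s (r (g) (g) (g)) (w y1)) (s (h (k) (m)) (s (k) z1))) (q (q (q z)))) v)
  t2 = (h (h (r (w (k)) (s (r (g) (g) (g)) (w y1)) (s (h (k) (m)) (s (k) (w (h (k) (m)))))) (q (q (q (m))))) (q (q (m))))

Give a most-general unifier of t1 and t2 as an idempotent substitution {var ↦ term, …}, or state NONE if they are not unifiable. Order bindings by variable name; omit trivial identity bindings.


{v ↦ (q (q (m))), z ↦ (m), z1 ↦ (w (h (k) (m)))}


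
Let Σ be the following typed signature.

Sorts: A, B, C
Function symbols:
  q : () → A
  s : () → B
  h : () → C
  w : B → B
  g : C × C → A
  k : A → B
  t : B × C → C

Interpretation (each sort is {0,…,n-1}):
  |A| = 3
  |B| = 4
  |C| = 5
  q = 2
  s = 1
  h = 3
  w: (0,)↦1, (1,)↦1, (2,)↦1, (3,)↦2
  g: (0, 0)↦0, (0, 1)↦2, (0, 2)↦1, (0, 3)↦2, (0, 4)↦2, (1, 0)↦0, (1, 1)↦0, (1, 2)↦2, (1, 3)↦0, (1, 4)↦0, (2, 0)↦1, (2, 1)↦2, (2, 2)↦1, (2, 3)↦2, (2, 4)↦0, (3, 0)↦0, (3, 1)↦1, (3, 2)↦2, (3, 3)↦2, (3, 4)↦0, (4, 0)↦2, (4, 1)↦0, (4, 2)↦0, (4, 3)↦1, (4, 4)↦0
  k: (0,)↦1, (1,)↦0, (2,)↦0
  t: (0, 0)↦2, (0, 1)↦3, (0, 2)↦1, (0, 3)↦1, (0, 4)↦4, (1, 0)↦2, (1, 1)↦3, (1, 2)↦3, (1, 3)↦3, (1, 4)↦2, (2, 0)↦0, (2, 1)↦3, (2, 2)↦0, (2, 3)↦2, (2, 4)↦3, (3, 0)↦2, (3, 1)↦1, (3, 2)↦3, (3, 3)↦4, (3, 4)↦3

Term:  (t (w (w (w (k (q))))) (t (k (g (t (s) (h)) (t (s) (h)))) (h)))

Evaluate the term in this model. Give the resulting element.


value = 3

  q = 2
  (k (q)) = k(2,) = 0
  (w (k (q))) = w(0,) = 1
  (w (w (k (q)))) = w(1,) = 1
  (w (w (w (k (q))))) = w(1,) = 1
  s = 1
  h = 3
  (t (s) (h)) = t(1, 3) = 3
  s = 1
  h = 3
  (t (s) (h)) = t(1, 3) = 3
  (g (t (s) (h)) (t (s) (h))) = g(3, 3) = 2
  (k (g (t (s) (h)) (t (s) (h)))) = k(2,) = 0
  h = 3
  (t (k (g (t (s) (h)) (t (s) (h)))) (h)) = t(0, 3) = 1
  (t (w (w (w (k (q))))) (t (k (g (t (s) (h)) (t (s) (h)))) (h))) = t(1, 1) = 3


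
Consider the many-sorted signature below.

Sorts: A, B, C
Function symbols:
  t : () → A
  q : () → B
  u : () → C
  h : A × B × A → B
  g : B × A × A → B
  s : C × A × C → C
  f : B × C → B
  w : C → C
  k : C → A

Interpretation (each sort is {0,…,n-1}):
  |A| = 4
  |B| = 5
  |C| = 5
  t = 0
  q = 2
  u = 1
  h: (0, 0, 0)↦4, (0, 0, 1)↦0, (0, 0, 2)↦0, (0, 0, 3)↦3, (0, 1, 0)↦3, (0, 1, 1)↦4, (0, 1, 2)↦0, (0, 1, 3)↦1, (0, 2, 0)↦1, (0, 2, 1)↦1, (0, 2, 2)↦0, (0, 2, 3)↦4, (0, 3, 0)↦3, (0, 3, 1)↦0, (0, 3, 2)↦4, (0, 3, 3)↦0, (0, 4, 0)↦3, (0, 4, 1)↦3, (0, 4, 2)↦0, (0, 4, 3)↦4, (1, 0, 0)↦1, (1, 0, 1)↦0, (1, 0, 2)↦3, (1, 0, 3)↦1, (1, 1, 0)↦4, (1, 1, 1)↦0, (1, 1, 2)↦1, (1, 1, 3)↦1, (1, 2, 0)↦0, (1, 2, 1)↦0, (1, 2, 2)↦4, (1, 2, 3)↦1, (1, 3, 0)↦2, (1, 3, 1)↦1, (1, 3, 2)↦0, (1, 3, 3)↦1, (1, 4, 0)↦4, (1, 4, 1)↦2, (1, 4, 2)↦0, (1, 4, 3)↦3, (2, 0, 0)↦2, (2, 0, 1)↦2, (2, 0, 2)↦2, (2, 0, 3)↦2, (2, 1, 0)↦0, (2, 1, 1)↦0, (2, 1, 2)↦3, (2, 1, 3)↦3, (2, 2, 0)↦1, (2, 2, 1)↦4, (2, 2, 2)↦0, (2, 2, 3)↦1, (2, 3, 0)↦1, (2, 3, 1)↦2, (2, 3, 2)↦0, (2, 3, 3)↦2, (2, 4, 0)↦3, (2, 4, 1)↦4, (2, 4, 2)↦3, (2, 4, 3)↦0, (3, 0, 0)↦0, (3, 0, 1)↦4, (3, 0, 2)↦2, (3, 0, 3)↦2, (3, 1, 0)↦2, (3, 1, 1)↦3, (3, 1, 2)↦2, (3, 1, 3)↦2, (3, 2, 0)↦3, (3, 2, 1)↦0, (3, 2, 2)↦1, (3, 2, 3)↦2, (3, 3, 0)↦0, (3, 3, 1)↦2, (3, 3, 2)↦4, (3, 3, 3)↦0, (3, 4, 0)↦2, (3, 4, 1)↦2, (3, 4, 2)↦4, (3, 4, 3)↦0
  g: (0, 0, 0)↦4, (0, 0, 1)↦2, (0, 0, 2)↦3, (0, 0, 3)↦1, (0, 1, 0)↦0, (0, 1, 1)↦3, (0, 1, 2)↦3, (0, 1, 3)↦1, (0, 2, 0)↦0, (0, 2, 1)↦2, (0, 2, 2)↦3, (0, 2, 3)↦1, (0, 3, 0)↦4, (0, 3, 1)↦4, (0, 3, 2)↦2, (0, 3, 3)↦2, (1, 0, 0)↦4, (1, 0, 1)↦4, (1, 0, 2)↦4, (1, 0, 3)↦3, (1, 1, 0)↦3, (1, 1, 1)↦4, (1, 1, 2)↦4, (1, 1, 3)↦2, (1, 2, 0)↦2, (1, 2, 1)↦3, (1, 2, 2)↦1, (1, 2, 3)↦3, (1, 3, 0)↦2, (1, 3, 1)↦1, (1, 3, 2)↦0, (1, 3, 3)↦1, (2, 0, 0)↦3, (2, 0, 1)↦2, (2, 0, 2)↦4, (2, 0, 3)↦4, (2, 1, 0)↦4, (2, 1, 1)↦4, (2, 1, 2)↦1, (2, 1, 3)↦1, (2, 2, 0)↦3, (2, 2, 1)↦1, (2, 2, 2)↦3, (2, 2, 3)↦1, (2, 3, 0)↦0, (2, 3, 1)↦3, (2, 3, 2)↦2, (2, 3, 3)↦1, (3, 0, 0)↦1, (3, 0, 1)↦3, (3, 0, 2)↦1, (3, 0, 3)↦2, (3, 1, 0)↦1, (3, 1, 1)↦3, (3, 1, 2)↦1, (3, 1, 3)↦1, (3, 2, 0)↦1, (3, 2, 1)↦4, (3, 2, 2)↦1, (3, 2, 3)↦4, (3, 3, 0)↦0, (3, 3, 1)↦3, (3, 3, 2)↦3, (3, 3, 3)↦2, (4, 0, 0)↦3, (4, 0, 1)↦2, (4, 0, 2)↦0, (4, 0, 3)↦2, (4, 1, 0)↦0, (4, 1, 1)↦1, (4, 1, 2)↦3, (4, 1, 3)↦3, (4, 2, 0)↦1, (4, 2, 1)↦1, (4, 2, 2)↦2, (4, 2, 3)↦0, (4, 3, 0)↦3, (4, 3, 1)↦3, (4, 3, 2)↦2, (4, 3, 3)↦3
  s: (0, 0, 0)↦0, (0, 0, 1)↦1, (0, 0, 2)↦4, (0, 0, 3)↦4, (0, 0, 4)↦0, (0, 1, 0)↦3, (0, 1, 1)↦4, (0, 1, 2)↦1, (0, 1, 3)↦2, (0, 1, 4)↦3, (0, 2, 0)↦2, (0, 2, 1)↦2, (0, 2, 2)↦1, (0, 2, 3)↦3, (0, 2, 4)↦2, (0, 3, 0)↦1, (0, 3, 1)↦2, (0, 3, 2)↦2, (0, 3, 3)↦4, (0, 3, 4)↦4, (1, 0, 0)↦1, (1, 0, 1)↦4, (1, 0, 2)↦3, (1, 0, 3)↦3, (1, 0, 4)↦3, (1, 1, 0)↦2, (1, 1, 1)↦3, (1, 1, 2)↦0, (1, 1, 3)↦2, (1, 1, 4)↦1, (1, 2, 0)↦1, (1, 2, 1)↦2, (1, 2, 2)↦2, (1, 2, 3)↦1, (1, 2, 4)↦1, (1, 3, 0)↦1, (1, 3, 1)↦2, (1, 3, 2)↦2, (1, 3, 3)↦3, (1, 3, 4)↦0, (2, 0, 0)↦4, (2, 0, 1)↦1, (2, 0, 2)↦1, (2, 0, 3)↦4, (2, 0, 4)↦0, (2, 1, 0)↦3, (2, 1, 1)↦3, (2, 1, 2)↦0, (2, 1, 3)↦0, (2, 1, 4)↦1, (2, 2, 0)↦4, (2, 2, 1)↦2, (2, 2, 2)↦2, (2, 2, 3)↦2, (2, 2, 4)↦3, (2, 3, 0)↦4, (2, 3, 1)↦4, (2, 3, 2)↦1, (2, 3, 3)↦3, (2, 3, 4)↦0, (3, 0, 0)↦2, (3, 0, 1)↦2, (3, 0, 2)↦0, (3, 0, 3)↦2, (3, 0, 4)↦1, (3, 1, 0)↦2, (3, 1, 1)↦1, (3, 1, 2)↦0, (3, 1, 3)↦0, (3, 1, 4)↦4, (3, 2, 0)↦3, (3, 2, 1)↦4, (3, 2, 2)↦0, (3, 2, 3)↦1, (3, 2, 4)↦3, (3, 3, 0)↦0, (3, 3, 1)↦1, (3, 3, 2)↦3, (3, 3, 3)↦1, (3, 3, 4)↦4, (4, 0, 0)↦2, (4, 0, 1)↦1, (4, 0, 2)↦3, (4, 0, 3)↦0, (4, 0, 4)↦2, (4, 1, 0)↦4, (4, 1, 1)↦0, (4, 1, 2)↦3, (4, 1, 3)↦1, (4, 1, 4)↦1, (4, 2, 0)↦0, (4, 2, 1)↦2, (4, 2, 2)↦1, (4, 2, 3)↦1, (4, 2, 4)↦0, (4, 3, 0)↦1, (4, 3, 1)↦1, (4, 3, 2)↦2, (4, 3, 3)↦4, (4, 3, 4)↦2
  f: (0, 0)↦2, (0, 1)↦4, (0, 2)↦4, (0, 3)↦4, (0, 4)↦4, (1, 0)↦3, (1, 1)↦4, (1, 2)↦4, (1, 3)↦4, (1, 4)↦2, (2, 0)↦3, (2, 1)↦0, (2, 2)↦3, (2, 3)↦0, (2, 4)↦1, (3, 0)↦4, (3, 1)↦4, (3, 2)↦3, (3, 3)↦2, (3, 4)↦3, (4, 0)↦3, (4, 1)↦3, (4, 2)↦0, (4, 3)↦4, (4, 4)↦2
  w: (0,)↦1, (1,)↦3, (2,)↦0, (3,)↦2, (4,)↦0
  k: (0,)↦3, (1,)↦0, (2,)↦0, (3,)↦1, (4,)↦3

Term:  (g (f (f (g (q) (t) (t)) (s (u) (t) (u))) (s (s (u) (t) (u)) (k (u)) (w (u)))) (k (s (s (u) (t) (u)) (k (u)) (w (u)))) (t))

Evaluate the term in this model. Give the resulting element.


  q = 2
  t = 0
  t = 0
  (g (q) (t) (t)) = g(2, 0, 0) = 3
  u = 1
  t = 0
  u = 1
  (s (u) (t) (u)) = s(1, 0, 1) = 4
  (f (g (q) (t) (t)) (s (u) (t) (u))) = f(3, 4) = 3
  u = 1
  t = 0
  u = 1
  (s (u) (t) (u)) = s(1, 0, 1) = 4
  u = 1
  (k (u)) = k(1,) = 0
  u = 1
  (w (u)) = w(1,) = 3
  (s (s (u) (t) (u)) (k (u)) (w (u))) = s(4, 0, 3) = 0
  (f (f (g (q) (t) (t)) (s (u) (t) (u))) (s (s (u) (t) (u)) (k (u)) (w (u)))) = f(3, 0) = 4
  u = 1
  t = 0
  u = 1
  (s (u) (t) (u)) = s(1, 0, 1) = 4
  u = 1
  (k (u)) = k(1,) = 0
  u = 1
  (w (u)) = w(1,) = 3
  (s (s (u) (t) (u)) (k (u)) (w (u))) = s(4, 0, 3) = 0
  (k (s (s (u) (t) (u)) (k (u)) (w (u)))) = k(0,) = 3
  t = 0
  (g (f (f (g (q) (t) (t)) (s (u) (t) (u))) (s (s (u) (t) (u)) (k (u)) (w (u)))) (k (s (s (u) (t) (u)) (k (u)) (w (u)))) (t)) = g(4, 3, 0) = 3

value = 3


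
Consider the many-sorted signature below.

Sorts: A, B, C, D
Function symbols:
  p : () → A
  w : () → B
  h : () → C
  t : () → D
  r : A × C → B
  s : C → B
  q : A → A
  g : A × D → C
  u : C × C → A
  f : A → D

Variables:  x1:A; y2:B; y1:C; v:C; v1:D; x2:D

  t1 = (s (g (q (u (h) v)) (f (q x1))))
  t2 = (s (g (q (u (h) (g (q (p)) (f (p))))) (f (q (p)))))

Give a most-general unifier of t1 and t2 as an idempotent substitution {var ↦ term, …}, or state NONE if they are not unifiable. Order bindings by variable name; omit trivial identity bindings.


{v ↦ (g (q (p)) (f (p))), x1 ↦ (p)}


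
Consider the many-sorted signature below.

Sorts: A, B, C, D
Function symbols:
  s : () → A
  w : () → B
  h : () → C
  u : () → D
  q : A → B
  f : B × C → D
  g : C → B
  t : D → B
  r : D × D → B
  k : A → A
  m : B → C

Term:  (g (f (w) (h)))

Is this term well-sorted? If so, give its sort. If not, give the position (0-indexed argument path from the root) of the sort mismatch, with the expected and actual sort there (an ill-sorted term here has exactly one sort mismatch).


    (w) : B
    (h) : C
  (f (w) (h)) : D
(g (f (w) (h))) : ✗ arg 0 at [0] has sort D, expected C

ill-sorted at position [0]: expected C, got D


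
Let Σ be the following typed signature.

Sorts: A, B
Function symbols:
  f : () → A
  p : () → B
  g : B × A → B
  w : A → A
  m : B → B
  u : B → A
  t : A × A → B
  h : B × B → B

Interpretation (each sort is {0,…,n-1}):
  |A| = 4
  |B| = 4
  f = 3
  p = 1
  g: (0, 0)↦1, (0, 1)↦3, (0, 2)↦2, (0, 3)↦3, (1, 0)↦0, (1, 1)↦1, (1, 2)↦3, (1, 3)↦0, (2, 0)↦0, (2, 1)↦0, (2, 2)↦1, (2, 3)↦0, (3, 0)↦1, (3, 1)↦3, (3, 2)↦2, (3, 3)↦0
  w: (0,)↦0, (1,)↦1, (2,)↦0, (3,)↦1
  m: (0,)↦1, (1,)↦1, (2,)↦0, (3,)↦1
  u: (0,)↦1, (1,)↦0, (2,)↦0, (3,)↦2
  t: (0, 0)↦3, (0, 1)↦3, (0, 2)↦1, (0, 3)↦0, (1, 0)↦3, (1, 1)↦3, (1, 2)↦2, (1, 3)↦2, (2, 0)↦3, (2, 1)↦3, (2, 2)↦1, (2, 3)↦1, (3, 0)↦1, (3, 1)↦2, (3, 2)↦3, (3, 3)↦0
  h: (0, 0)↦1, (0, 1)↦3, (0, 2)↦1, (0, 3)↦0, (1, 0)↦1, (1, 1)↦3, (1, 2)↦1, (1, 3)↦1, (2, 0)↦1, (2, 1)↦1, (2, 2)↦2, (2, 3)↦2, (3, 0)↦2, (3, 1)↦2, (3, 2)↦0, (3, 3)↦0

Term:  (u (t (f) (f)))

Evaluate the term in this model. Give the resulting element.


  f = 3
  f = 3
  (t (f) (f)) = t(3, 3) = 0
  (u (t (f) (f))) = u(0,) = 1

value = 1


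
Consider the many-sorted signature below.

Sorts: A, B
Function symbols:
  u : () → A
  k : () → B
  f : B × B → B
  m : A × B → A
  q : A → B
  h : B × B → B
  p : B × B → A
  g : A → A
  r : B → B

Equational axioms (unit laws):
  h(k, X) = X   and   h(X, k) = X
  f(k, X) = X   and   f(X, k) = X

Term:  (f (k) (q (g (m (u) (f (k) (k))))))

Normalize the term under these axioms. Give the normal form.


normal form = (q (g (m (u) (k))))

1. (f (k) (q (g (m (u) (f (k) (k))))))  →  (q (g (m (u) (f (k) (k)))))
2. (q (g (m (u) (f (k) (k)))))  →  (q (g (m (u) (k))))


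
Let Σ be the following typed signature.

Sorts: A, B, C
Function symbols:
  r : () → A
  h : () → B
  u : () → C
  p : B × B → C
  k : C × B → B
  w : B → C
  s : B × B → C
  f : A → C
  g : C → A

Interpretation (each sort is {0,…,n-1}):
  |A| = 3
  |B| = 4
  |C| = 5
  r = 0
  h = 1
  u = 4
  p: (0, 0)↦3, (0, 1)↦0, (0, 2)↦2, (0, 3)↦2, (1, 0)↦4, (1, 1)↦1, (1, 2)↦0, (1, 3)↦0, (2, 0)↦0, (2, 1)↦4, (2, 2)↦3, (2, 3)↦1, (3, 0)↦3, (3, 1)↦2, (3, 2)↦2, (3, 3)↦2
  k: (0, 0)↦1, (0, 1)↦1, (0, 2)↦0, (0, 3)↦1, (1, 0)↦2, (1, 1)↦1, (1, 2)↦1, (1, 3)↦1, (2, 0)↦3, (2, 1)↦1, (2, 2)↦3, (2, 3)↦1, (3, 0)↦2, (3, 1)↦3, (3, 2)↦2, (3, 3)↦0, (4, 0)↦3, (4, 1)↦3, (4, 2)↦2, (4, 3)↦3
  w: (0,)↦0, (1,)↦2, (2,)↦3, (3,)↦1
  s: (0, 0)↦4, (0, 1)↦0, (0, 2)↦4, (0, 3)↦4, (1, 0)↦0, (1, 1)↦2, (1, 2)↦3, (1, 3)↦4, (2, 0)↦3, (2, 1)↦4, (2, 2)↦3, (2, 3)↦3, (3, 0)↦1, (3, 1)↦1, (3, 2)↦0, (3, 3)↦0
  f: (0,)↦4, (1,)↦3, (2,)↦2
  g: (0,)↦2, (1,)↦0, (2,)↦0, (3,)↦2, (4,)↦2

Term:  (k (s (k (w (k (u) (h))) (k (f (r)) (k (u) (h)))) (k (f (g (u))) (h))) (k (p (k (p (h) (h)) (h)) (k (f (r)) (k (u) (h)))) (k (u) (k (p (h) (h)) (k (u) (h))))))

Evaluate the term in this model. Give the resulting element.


value = 1

  u = 4
  h = 1
  (k (u) (h)) = k(4, 1) = 3
  (w (k (u) (h))) = w(3,) = 1
  r = 0
  (f (r)) = f(0,) = 4
  u = 4
  h = 1
  (k (u) (h)) = k(4, 1) = 3
  (k (f (r)) (k (u) (h))) = k(4, 3) = 3
  (k (w (k (u) (h))) (k (f (r)) (k (u) (h)))) = k(1, 3) = 1
  u = 4
  (g (u)) = g(4,) = 2
  (f (g (u))) = f(2,) = 2
  h = 1
  (k (f (g (u))) (h)) = k(2, 1) = 1
  (s (k (w (k (u) (h))) (k (f (r)) (k (u) (h)))) (k (f (g (u))) (h))) = s(1, 1) = 2
  h = 1
  h = 1
  (p (h) (h)) = p(1, 1) = 1
  h = 1
  (k (p (h) (h)) (h)) = k(1, 1) = 1
  r = 0
  (f (r)) = f(0,) = 4
  u = 4
  h = 1
  (k (u) (h)) = k(4, 1) = 3
  (k (f (r)) (k (u) (h))) = k(4, 3) = 3
  (p (k (p (h) (h)) (h)) (k (f (r)) (k (u) (h)))) = p(1, 3) = 0
  u = 4
  h = 1
  h = 1
  (p (h) (h)) = p(1, 1) = 1
  u = 4
  h = 1
  (k (u) (h)) = k(4, 1) = 3
  (k (p (h) (h)) (k (u) (h))) = k(1, 3) = 1
  (k (u) (k (p (h) (h)) (k (u) (h)))) = k(4, 1) = 3
  (k (p (k (p (h) (h)) (h)) (k (f (r)) (k (u) (h)))) (k (u) (k (p (h) (h)) (k (u) (h))))) = k(0, 3) = 1
  (k (s (k (w (k (u) (h))) (k (f (r)) (k (u) (h)))) (k (f (g (u))) (h))) (k (p (k (p (h) (h)) (h)) (k (f (r)) (k (u) (h)))) (k (u) (k (p (h) (h)) (k (u) (h)))))) = k(2, 1) = 1


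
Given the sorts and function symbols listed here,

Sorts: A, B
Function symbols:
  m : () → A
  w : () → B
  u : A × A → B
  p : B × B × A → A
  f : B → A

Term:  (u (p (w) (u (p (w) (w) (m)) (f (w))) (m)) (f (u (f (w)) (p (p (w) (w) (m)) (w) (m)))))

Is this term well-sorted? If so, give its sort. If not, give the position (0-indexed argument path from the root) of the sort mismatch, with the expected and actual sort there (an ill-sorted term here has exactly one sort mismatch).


ill-sorted at position [1, 0, 1, 0]: expected B, got A

    (w) : B
        (w) : B
        (w) : B
        (m) : A
      (p (w) (w) (m)) : A
        (w) : B
      (f (w)) : A
    (u (p (w) (w) (m)) (f (w))) : B
    (m) : A
  (p (w) (u (p (w) (w) (m)) (f (w))) (m)) : A
        (w) : B
      (f (w)) : A
          (w) : B
          (w) : B
          (m) : A
        (p (w) (w) (m)) : A
        (w) : B
        (m) : A
      (p (p (w) (w) (m)) (w) (m)) : ✗ arg 0 at [1, 0, 1, 0] has sort A, expected B


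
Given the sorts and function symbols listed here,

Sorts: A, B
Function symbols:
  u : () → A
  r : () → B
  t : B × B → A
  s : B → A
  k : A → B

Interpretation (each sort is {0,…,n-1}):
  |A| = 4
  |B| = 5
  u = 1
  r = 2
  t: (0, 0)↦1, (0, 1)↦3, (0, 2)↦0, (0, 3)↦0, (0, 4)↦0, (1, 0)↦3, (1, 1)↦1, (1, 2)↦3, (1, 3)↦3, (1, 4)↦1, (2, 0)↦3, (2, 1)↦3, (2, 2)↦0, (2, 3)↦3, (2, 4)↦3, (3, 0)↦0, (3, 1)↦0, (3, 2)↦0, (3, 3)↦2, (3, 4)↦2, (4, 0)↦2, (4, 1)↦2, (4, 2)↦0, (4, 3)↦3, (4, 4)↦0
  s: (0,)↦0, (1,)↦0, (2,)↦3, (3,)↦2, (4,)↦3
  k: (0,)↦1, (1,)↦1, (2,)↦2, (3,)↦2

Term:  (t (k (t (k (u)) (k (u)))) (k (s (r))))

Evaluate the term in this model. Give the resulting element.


value = 3

  u = 1
  (k (u)) = k(1,) = 1
  u = 1
  (k (u)) = k(1,) = 1
  (t (k (u)) (k (u))) = t(1, 1) = 1
  (k (t (k (u)) (k (u)))) = k(1,) = 1
  r = 2
  (s (r)) = s(2,) = 3
  (k (s (r))) = k(3,) = 2
  (t (k (t (k (u)) (k (u)))) (k (s (r)))) = t(1, 2) = 3


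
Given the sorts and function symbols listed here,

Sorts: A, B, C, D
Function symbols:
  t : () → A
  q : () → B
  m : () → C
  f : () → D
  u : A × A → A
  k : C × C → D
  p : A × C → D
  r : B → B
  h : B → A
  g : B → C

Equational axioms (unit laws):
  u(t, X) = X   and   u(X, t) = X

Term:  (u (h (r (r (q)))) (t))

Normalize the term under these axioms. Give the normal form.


1. (u (h (r (r (q)))) (t))  →  (h (r (r (q))))

normal form = (h (r (r (q))))


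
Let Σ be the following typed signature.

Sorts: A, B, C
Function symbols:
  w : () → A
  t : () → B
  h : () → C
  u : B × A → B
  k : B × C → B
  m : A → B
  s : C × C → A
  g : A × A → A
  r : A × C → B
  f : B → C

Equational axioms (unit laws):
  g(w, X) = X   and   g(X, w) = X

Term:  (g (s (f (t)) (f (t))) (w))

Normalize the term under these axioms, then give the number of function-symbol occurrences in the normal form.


1. (g (s (f (t)) (f (t))) (w))  →  (s (f (t)) (f (t)))
normal form: (s (f (t)) (f (t)))

size = 5


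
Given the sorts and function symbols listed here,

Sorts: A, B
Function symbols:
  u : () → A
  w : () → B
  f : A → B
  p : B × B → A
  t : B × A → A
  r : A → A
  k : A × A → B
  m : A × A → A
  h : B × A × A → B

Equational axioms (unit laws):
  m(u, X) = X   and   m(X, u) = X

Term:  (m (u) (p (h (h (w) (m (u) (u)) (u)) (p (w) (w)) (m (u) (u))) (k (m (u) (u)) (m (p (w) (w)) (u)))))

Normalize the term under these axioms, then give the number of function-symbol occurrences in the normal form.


size = 15

1. (m (u) (p (h (h (w) (m (u) (u)) (u)) (p (w) (w)) (m (u) (u))) (k (m (u) (u)) (m (p (w) (w)) (u)))))  →  (p (h (h (w) (m (u) (u)) (u)) (p (w) (w)) (m (u) (u))) (k (m (u) (u)) (m (p (w) (w)) (u))))
2. (p (h (h (w) (m (u) (u)) (u)) (p (w) (w)) (m (u) (u))) (k (m (u) (u)) (m (p (w) (w)) (u))))  →  (p (h (h (w) (u) (u)) (p (w) (w)) (m (u) (u))) (k (m (u) (u)) (m (p (w) (w)) (u))))
3. (p (h (h (w) (u) (u)) (p (w) (w)) (m (u) (u))) (k (m (u) (u)) (m (p (w) (w)) (u))))  →  (p (h (h (w) (u) (u)) (p (w) (w)) (u)) (k (m (u) (u)) (m (p (w) (w)) (u))))
4. (p (h (h (w) (u) (u)) (p (w) (w)) (u)) (k (m (u) (u)) (m (p (w) (w)) (u))))  →  (p (h (h (w) (u) (u)) (p (w) (w)) (u)) (k (u) (m (p (w) (w)) (u))))
5. (p (h (h (w) (u) (u)) (p (w) (w)) (u)) (k (u) (m (p (w) (w)) (u))))  →  (p (h (h (w) (u) (u)) (p (w) (w)) (u)) (k (u) (p (w) (w))))
normal form: (p (h (h (w) (u) (u)) (p (w) (w)) (u)) (k (u) (p (w) (w))))


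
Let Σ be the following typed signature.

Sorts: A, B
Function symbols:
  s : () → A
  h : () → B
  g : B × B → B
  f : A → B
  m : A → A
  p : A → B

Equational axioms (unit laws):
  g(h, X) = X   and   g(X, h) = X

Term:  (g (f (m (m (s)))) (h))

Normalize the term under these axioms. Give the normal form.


1. (g (f (m (m (s)))) (h))  →  (f (m (m (s))))

normal form = (f (m (m (s))))


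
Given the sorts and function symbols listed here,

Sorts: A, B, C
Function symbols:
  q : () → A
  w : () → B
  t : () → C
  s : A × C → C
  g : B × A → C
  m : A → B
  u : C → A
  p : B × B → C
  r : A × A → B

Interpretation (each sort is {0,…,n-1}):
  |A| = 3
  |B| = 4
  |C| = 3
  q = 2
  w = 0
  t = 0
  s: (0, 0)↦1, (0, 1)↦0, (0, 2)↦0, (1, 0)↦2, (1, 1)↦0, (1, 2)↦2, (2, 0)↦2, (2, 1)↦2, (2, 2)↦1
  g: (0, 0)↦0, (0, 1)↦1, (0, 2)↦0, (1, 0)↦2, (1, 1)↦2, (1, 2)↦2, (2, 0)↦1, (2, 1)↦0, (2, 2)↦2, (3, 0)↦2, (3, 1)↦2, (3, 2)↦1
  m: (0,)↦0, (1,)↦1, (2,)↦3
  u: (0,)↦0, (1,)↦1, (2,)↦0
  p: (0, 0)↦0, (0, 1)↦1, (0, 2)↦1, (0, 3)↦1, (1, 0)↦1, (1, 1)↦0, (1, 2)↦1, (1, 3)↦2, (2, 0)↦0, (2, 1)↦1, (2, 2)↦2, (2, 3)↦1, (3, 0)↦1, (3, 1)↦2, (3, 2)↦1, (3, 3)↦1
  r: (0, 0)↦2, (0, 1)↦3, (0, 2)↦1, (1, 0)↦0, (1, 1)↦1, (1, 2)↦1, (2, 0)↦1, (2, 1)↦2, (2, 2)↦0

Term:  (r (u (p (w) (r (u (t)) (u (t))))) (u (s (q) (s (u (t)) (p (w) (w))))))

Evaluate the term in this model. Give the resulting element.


  w = 0
  t = 0
  (u (t)) = u(0,) = 0
  t = 0
  (u (t)) = u(0,) = 0
  (r (u (t)) (u (t))) = r(0, 0) = 2
  (p (w) (r (u (t)) (u (t)))) = p(0, 2) = 1
  (u (p (w) (r (u (t)) (u (t))))) = u(1,) = 1
  q = 2
  t = 0
  (u (t)) = u(0,) = 0
  w = 0
  w = 0
  (p (w) (w)) = p(0, 0) = 0
  (s (u (t)) (p (w) (w))) = s(0, 0) = 1
  (s (q) (s (u (t)) (p (w) (w)))) = s(2, 1) = 2
  (u (s (q) (s (u (t)) (p (w) (w))))) = u(2,) = 0
  (r (u (p (w) (r (u (t)) (u (t))))) (u (s (q) (s (u (t)) (p (w) (w)))))) = r(1, 0) = 0

value = 0


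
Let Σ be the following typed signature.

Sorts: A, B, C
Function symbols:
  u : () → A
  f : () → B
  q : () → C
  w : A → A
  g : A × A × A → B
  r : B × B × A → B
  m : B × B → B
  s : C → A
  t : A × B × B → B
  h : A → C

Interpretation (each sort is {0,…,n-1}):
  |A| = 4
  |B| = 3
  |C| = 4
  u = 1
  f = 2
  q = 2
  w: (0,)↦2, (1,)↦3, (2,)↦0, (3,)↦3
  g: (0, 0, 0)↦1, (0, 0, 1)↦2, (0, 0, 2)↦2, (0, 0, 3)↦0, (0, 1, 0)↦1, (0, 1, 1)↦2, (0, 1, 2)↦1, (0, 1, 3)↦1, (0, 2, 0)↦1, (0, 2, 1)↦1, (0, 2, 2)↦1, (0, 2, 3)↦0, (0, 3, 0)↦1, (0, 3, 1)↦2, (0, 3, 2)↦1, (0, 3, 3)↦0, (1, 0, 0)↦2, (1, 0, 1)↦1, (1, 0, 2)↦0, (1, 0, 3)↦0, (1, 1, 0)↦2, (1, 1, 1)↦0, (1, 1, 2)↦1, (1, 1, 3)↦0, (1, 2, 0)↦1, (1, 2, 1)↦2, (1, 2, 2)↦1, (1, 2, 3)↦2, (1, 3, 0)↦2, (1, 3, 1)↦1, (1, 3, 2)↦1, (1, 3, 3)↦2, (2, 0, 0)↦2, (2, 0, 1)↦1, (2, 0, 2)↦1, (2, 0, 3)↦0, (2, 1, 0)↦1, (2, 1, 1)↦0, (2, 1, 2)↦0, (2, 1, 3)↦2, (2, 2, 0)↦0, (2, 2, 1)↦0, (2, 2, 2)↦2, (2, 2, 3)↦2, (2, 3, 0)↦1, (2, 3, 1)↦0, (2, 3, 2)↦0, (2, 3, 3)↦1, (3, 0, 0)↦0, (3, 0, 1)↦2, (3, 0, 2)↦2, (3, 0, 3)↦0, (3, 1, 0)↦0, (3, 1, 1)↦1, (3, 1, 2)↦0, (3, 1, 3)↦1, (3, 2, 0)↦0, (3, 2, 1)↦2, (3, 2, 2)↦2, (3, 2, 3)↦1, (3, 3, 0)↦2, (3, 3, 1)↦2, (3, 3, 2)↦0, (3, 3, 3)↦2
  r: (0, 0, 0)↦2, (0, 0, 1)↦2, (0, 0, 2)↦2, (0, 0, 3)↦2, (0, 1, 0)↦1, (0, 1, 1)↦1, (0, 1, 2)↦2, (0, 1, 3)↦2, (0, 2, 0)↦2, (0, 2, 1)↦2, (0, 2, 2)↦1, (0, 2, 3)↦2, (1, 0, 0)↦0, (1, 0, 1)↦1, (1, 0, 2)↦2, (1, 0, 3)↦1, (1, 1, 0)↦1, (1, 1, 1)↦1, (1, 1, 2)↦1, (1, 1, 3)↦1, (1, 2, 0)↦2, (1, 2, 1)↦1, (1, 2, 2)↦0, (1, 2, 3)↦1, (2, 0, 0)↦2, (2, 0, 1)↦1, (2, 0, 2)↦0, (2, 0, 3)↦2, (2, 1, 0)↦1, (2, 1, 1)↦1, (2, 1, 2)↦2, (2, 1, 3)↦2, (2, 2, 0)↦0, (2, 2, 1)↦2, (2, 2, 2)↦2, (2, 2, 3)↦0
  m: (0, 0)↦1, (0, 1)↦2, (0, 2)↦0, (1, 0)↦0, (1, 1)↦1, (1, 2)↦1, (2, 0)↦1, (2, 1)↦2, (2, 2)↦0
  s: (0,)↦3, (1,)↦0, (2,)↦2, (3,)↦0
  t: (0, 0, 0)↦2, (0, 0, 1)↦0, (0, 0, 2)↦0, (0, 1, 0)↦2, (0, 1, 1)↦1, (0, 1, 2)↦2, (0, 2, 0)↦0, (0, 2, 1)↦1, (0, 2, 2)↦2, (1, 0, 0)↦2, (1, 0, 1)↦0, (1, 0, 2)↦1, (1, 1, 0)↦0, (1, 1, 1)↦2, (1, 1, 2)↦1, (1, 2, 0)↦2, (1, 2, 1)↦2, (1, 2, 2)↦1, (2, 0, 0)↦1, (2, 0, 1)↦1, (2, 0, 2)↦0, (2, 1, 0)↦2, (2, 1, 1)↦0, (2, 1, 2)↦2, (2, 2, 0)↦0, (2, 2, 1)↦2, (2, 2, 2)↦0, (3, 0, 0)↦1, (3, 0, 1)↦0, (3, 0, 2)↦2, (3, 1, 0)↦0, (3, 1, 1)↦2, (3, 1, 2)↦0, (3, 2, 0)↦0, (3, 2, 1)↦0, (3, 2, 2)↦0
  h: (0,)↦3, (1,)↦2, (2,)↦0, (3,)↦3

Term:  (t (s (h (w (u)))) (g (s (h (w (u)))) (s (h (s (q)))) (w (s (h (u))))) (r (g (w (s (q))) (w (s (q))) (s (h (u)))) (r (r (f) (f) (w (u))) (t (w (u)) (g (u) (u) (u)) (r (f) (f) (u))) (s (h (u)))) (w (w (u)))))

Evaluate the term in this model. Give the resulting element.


value = 2

  u = 1
  (w (u)) = w(1,) = 3
  (h (w (u))) = h(3,) = 3
  (s (h (w (u)))) = s(3,) = 0
  u = 1
  (w (u)) = w(1,) = 3
  (h (w (u))) = h(3,) = 3
  (s (h (w (u)))) = s(3,) = 0
  q = 2
  (s (q)) = s(2,) = 2
  (h (s (q))) = h(2,) = 0
  (s (h (s (q)))) = s(0,) = 3
  u = 1
  (h (u)) = h(1,) = 2
  (s (h (u))) = s(2,) = 2
  (w (s (h (u)))) = w(2,) = 0
  (g (s (h (w (u)))) (s (h (s (q)))) (w (s (h (u))))) = g(0, 3, 0) = 1
  q = 2
  (s (q)) = s(2,) = 2
  (w (s (q))) = w(2,) = 0
  q = 2
  (s (q)) = s(2,) = 2
  (w (s (q))) = w(2,) = 0
  u = 1
  (h (u)) = h(1,) = 2
  (s (h (u))) = s(2,) = 2
  (g (w (s (q))) (w (s (q))) (s (h (u)))) = g(0, 0, 2) = 2
  f = 2
  f = 2
  u = 1
  (w (u)) = w(1,) = 3
  (r (f) (f) (w (u))) = r(2, 2, 3) = 0
  u = 1
  (w (u)) = w(1,) = 3
  u = 1
  u = 1
  u = 1
  (g (u) (u) (u)) = g(1, 1, 1) = 0
  f = 2
  f = 2
  u = 1
  (r (f) (f) (u)) = r(2, 2, 1) = 2
  (t (w (u)) (g (u) (u) (u)) (r (f) (f) (u))) = t(3, 0, 2) = 2
  u = 1
  (h (u)) = h(1,) = 2
  (s (h (u))) = s(2,) = 2
  (r (r (f) (f) (w (u))) (t (w (u)) (g (u) (u) (u)) (r (f) (f) (u))) (s (h (u)))) = r(0, 2, 2) = 1
  u = 1
  (w (u)) = w(1,) = 3
  (w (w (u))) = w(3,) = 3
  (r (g (w (s (q))) (w (s (q))) (s (h (u)))) (r (r (f) (f) (w (u))) (t (w (u)) (g (u) (u) (u)) (r (f) (f) (u))) (s (h (u)))) (w (w (u)))) = r(2, 1, 3) = 2
  (t (s (h (w (u)))) (g (s (h (w (u)))) (s (h (s (q)))) (w (s (h (u))))) (r (g (w (s (q))) (w (s (q))) (s (h (u)))) (r (r (f) (f) (w (u))) (t (w (u)) (g (u) (u) (u)) (r (f) (f) (u))) (s (h (u)))) (w (w (u))))) = t(0, 1, 2) = 2


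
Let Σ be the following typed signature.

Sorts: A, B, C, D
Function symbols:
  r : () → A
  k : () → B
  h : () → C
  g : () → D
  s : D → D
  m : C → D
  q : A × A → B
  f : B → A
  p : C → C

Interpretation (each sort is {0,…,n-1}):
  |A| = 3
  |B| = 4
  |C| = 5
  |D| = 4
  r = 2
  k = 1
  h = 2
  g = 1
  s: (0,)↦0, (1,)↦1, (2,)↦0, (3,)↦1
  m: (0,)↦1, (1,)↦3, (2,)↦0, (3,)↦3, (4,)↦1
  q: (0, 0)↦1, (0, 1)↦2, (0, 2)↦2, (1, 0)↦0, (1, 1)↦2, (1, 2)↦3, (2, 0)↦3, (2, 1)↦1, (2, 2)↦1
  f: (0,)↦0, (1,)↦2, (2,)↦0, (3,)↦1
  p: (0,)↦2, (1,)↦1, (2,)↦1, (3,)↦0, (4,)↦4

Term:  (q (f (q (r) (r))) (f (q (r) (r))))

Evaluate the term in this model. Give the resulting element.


value = 1

  r = 2
  r = 2
  (q (r) (r)) = q(2, 2) = 1
  (f (q (r) (r))) = f(1,) = 2
  r = 2
  r = 2
  (q (r) (r)) = q(2, 2) = 1
  (f (q (r) (r))) = f(1,) = 2
  (q (f (q (r) (r))) (f (q (r) (r)))) = q(2, 2) = 1


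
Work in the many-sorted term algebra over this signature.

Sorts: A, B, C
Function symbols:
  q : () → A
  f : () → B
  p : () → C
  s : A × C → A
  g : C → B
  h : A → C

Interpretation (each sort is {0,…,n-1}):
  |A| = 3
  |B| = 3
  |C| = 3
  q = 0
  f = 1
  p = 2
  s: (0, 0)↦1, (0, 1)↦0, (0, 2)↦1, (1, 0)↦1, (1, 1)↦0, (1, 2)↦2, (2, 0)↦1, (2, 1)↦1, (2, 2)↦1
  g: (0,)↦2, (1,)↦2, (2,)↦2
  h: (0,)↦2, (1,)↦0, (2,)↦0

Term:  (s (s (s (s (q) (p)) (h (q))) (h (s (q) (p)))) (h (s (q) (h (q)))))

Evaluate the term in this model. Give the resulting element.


  q = 0
  p = 2
  (s (q) (p)) = s(0, 2) = 1
  q = 0
  (h (q)) = h(0,) = 2
  (s (s (q) (p)) (h (q))) = s(1, 2) = 2
  q = 0
  p = 2
  (s (q) (p)) = s(0, 2) = 1
  (h (s (q) (p))) = h(1,) = 0
  (s (s (s (q) (p)) (h (q))) (h (s (q) (p)))) = s(2, 0) = 1
  q = 0
  q = 0
  (h (q)) = h(0,) = 2
  (s (q) (h (q))) = s(0, 2) = 1
  (h (s (q) (h (q)))) = h(1,) = 0
  (s (s (s (s (q) (p)) (h (q))) (h (s (q) (p)))) (h (s (q) (h (q))))) = s(1, 0) = 1

value = 1


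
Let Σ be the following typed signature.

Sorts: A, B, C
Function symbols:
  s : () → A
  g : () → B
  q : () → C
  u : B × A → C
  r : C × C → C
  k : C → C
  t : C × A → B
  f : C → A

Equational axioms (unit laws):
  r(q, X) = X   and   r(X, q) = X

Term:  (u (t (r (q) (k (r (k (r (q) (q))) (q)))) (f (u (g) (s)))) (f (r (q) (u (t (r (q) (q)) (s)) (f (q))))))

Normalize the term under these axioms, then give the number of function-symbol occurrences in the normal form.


1. (u (t (r (q) (k (r (k (r (q) (q))) (q)))) (f (u (g) (s)))) (f (r (q) (u (t (r (q) (q)) (s)) (f (q))))))  →  (u (t (k (r (k (r (q) (q))) (q))) (f (u (g) (s)))) (f (r (q) (u (t (r (q) (q)) (s)) (f (q))))))
2. (u (t (k (r (k (r (q) (q))) (q))) (f (u (g) (s)))) (f (r (q) (u (t (r (q) (q)) (s)) (f (q))))))  →  (u (t (k (k (r (q) (q)))) (f (u (g) (s)))) (f (r (q) (u (t (r (q) (q)) (s)) (f (q))))))
3. (u (t (k (k (r (q) (q)))) (f (u (g) (s)))) (f (r (q) (u (t (r (q) (q)) (s)) (f (q))))))  →  (u (t (k (k (q))) (f (u (g) (s)))) (f (r (q) (u (t (r (q) (q)) (s)) (f (q))))))
4. (u (t (k (k (q))) (f (u (g) (s)))) (f (r (q) (u (t (r (q) (q)) (s)) (f (q))))))  →  (u (t (k (k (q))) (f (u (g) (s)))) (f (u (t (r (q) (q)) (s)) (f (q)))))
5. (u (t (k (k (q))) (f (u (g) (s)))) (f (u (t (r (q) (q)) (s)) (f (q)))))  →  (u (t (k (k (q))) (f (u (g) (s)))) (f (u (t (q) (s)) (f (q)))))
normal form: (u (t (k (k (q))) (f (u (g) (s)))) (f (u (t (q) (s)) (f (q)))))

size = 16


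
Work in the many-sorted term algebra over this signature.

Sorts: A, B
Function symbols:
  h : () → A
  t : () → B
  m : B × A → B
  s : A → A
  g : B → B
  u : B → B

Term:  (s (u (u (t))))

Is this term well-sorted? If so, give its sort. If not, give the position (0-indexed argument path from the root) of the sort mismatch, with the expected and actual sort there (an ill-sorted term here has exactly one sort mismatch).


ill-sorted at position [0]: expected A, got B

      (t) : B
    (u (t)) : B
  (u (u (t))) : B
(s (u (u (t)))) : ✗ arg 0 at [0] has sort B, expected A


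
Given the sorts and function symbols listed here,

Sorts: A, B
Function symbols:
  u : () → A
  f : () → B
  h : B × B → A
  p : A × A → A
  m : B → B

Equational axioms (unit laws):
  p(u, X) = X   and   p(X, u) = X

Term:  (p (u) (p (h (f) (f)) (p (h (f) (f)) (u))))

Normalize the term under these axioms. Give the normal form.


1. (p (u) (p (h (f) (f)) (p (h (f) (f)) (u))))  →  (p (h (f) (f)) (p (h (f) (f)) (u)))
2. (p (h (f) (f)) (p (h (f) (f)) (u)))  →  (p (h (f) (f)) (h (f) (f)))

normal form = (p (h (f) (f)) (h (f) (f)))


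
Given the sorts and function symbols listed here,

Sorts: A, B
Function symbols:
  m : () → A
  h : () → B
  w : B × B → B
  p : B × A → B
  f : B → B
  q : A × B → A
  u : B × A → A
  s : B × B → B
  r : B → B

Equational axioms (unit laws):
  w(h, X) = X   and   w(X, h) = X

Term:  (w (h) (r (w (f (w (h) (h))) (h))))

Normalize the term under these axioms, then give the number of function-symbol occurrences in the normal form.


size = 3

1. (w (h) (r (w (f (w (h) (h))) (h))))  →  (r (w (f (w (h) (h))) (h)))
2. (r (w (f (w (h) (h))) (h)))  →  (r (f (w (h) (h))))
3. (r (f (w (h) (h))))  →  (r (f (h)))
normal form: (r (f (h)))


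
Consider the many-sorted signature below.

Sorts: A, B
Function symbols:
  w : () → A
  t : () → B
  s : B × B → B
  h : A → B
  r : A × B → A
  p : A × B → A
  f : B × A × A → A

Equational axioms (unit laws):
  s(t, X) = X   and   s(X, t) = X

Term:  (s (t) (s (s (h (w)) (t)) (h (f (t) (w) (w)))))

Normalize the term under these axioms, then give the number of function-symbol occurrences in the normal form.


1. (s (t) (s (s (h (w)) (t)) (h (f (t) (w) (w)))))  →  (s (s (h (w)) (t)) (h (f (t) (w) (w))))
2. (s (s (h (w)) (t)) (h (f (t) (w) (w))))  →  (s (h (w)) (h (f (t) (w) (w))))
normal form: (s (h (w)) (h (f (t) (w) (w))))

size = 8


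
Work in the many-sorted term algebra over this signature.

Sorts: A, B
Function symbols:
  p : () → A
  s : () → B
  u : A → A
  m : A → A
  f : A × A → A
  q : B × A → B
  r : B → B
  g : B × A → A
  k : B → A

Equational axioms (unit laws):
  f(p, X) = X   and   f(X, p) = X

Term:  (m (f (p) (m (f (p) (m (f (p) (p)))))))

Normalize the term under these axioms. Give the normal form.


1. (m (f (p) (m (f (p) (m (f (p) (p)))))))  →  (m (m (f (p) (m (f (p) (p))))))
2. (m (m (f (p) (m (f (p) (p))))))  →  (m (m (m (f (p) (p)))))
3. (m (m (m (f (p) (p)))))  →  (m (m (m (p))))

normal form = (m (m (m (p))))


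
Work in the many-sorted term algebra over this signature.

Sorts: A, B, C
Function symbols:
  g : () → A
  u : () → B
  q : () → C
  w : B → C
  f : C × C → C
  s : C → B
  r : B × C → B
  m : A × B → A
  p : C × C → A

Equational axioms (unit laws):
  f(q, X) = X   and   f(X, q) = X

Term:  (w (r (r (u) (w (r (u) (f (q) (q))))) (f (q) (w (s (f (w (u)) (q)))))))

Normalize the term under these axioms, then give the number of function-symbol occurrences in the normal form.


1. (w (r (r (u) (w (r (u) (f (q) (q))))) (f (q) (w (s (f (w (u)) (q)))))))  →  (w (r (r (u) (w (r (u) (q)))) (f (q) (w (s (f (w (u)) (q)))))))
2. (w (r (r (u) (w (r (u) (q)))) (f (q) (w (s (f (w (u)) (q)))))))  →  (w (r (r (u) (w (r (u) (q)))) (w (s (f (w (u)) (q))))))
3. (w (r (r (u) (w (r (u) (q)))) (w (s (f (w (u)) (q))))))  →  (w (r (r (u) (w (r (u) (q)))) (w (s (w (u))))))
normal form: (w (r (r (u) (w (r (u) (q)))) (w (s (w (u))))))

size = 12


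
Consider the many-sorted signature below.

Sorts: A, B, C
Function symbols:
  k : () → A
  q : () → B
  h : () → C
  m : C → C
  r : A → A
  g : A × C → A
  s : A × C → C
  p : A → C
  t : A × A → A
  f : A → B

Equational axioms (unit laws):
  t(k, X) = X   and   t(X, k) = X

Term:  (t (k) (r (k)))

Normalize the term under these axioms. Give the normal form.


1. (t (k) (r (k)))  →  (r (k))

normal form = (r (k))


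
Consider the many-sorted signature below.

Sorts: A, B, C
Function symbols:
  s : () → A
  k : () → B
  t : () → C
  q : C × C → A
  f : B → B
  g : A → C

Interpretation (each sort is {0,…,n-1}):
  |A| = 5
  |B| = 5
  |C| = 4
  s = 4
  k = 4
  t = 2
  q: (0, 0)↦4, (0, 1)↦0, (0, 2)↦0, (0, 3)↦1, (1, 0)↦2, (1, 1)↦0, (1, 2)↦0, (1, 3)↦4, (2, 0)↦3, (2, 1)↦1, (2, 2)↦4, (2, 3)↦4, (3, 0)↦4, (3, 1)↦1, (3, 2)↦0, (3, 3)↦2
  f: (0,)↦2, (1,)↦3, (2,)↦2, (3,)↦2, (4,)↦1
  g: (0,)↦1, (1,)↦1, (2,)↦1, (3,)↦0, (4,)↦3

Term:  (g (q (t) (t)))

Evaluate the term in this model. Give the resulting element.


  t = 2
  t = 2
  (q (t) (t)) = q(2, 2) = 4
  (g (q (t) (t))) = g(4,) = 3

value = 3


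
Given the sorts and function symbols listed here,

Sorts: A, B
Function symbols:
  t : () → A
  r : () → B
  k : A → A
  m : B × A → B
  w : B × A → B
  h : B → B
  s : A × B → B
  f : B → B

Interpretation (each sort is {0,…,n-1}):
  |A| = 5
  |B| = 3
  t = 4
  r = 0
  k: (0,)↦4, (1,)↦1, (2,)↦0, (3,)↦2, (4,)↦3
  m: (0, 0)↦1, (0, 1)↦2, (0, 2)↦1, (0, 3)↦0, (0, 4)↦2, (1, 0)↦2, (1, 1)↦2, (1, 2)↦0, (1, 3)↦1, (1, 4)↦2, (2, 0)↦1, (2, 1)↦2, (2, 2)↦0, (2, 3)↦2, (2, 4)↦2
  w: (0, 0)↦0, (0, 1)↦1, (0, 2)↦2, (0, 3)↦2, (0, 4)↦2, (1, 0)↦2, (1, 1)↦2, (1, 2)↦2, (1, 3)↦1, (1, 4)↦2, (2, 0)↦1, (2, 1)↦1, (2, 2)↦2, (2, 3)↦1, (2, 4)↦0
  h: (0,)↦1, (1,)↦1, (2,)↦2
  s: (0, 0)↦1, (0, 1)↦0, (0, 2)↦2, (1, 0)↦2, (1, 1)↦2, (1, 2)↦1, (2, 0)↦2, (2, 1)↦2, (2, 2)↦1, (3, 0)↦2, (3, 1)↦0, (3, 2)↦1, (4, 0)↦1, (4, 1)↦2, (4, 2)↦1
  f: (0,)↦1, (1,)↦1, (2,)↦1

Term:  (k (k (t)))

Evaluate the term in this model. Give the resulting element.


  t = 4
  (k (t)) = k(4,) = 3
  (k (k (t))) = k(3,) = 2

value = 2


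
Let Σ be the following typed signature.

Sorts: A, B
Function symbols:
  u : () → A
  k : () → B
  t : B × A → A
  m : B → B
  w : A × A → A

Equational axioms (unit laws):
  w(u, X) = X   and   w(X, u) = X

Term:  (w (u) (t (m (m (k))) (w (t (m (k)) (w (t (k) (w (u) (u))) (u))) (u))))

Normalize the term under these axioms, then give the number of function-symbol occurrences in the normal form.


1. (w (u) (t (m (m (k))) (w (t (m (k)) (w (t (k) (w (u) (u))) (u))) (u))))  →  (t (m (m (k))) (w (t (m (k)) (w (t (k) (w (u) (u))) (u))) (u)))
2. (t (m (m (k))) (w (t (m (k)) (w (t (k) (w (u) (u))) (u))) (u)))  →  (t (m (m (k))) (t (m (k)) (w (t (k) (w (u) (u))) (u))))
3. (t (m (m (k))) (t (m (k)) (w (t (k) (w (u) (u))) (u))))  →  (t (m (m (k))) (t (m (k)) (t (k) (w (u) (u)))))
4. (t (m (m (k))) (t (m (k)) (t (k) (w (u) (u)))))  →  (t (m (m (k))) (t (m (k)) (t (k) (u))))
normal form: (t (m (m (k))) (t (m (k)) (t (k) (u))))

size = 10
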